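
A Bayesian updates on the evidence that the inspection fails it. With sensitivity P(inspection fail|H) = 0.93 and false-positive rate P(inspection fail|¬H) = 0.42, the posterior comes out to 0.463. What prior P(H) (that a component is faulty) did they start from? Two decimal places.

P(H) = 0.28

In odds form, posterior odds = prior odds × likelihood ratio, so prior odds = posterior odds ÷ LR.
Posterior odds = 0.463/(1−0.463) = 0.8622. LR = 0.93/0.42 = 2.2143.
Prior odds = 0.8622/2.2143 = 0.3894, so P(H) = 0.3894/(1+0.3894) ≈ 0.28.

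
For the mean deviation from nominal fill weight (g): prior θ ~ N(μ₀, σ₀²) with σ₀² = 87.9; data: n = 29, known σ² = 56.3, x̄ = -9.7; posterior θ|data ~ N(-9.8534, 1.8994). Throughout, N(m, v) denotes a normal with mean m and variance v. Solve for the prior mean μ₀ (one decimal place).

μ₀ = -16.8

With known observation variance, the Normal–Normal posterior has precision τ_n = τ₀ + n/σ² and mean μ_n = (τ₀μ₀ + (n/σ²)x̄)/τ_n.
Here τ₀ = 1/87.9 = 0.011377 and τ_data = 29/56.3 = 0.515098, so τ_n = 0.526475.
Rearranging for μ₀: μ₀ = (μ_n·τ_n − τ_data·x̄)/τ₀ = (-9.8534·0.526475 − 0.515098·-9.7) / 0.011377 = -0.191118/0.011377 ≈ -16.8.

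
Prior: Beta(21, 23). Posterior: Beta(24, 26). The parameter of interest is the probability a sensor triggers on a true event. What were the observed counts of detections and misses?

A Beta(a, b) prior with s successes and f failures in binomial data gives a Beta(a+s, b+f) posterior.
Match parameters: s=24−21=3, f=26−23=3.

3 detections and 3 misses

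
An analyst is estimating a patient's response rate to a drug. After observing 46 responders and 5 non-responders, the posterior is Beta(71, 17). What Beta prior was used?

Beta(25, 12)

Under Beta–binomial conjugacy the posterior parameters are (α+s, β+f).
Subtract the data counts: 71−46=25, 17−5=12.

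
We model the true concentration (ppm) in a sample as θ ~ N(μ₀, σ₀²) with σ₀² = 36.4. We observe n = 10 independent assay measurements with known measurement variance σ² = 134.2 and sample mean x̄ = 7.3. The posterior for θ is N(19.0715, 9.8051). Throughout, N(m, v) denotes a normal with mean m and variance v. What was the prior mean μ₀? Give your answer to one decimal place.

μ₀ = 51.0

The posterior mean is a precision-weighted average: μ_n = (τ₀μ₀ + τ_data·x̄)/(τ₀+τ_data), with τ₀=1/σ₀² and τ_data=n/σ².
Here τ₀ = 1/36.4 = 0.027473 and τ_data = 10/134.2 = 0.074516, so τ_n = 0.101989.
Rearranging for μ₀: μ₀ = (μ_n·τ_n − τ_data·x̄)/τ₀ = (19.0715·0.101989 − 0.074516·7.3) / 0.027473 = 1.401116/0.027473 ≈ 51.0.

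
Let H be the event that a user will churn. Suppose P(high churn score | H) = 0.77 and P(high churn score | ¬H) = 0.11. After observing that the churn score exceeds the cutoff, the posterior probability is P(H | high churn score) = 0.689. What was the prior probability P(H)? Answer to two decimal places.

Bayes' rule in odds form gives O(H|E) = O(H)·[P(E|H)/P(E|¬H)], hence O(H) = O(H|E)/LR.
Posterior odds = 0.689/(1−0.689) = 2.2154. LR = 0.77/0.11 = 7.0000.
Prior odds = 2.2154/7.0000 = 0.3165, so P(H) = 0.3165/(1+0.3165) ≈ 0.24.

P(H) = 0.24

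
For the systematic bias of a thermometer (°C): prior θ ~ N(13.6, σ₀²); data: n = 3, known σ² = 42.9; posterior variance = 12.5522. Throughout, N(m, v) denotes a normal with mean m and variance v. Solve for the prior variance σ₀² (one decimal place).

σ₀² = 102.7

Posterior precision equals prior precision plus data precision: 1/σ_n² = 1/σ₀² + n/σ².
So 1/σ₀² = 1/12.5522 − 3/42.9 = 0.079667 − 0.069930 = 0.009737.
Hence σ₀² = 1/0.009737 ≈ 102.7.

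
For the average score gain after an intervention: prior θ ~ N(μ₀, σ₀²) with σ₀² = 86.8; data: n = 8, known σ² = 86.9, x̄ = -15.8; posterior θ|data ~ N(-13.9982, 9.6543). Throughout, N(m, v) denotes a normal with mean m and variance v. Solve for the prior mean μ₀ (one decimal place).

μ₀ = 0.4

The posterior mean is a precision-weighted average: μ_n = (τ₀μ₀ + τ_data·x̄)/(τ₀+τ_data), with τ₀=1/σ₀² and τ_data=n/σ².
Here τ₀ = 1/86.8 = 0.011521 and τ_data = 8/86.9 = 0.092060, so τ_n = 0.103581.
Rearranging for μ₀: μ₀ = (μ_n·τ_n − τ_data·x̄)/τ₀ = (-13.9982·0.103581 − 0.092060·-15.8) / 0.011521 = 0.004600/0.011521 ≈ 0.4.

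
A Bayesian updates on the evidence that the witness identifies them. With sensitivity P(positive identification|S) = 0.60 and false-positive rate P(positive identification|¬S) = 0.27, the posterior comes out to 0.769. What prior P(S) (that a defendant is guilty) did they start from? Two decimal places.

P(S) = 0.60

In odds form, posterior odds = prior odds × likelihood ratio, so prior odds = posterior odds ÷ LR.
Posterior odds = 0.769/(1−0.769) = 3.3290. LR = 0.60/0.27 = 2.2222.
Prior odds = 3.3290/2.2222 = 1.4981, so P(S) = 1.4981/(1+1.4981) ≈ 0.60.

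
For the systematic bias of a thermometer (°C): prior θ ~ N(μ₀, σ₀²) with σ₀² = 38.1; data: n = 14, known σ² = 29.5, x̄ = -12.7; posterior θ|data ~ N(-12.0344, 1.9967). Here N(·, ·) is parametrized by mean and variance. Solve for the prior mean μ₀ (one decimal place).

The posterior mean is a precision-weighted average: μ_n = (τ₀μ₀ + τ_data·x̄)/(τ₀+τ_data), with τ₀=1/σ₀² and τ_data=n/σ².
Here τ₀ = 1/38.1 = 0.026247 and τ_data = 14/29.5 = 0.474576, so τ_n = 0.500823.
Rearranging for μ₀: μ₀ = (μ_n·τ_n − τ_data·x̄)/τ₀ = (-12.0344·0.500823 − 0.474576·-12.7) / 0.026247 = 0.000011/0.026247 ≈ 0.0.

μ₀ = 0.0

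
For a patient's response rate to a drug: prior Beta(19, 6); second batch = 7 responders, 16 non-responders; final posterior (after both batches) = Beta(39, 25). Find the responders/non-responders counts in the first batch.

13 responders and 3 non-responders

Sequential conjugate updates are equivalent to a single update on the pooled data, so total successes = posterior α − prior α and total failures = posterior β − prior β.
Total across both batches: 39−19=20 responders, 25−6=19 non-responders.
Subtract the second batch: 20−7=13 responders and 19−16=3 non-responders.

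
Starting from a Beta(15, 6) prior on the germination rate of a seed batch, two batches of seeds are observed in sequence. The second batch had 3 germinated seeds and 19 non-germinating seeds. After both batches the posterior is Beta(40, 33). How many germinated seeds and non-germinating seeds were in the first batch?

22 germinated seeds and 8 non-germinating seeds

Because Beta–binomial updating is additive in the counts, the combined data contributed (α_post−α_prior, β_post−β_prior) successes and failures.
Total across both batches: 40−15=25 germinated seeds, 33−6=27 non-germinating seeds.
Subtract the second batch: 25−3=22 germinated seeds and 27−19=8 non-germinating seeds.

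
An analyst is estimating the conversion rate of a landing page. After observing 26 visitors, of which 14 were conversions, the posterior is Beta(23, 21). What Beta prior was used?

Beta(9, 9)

Beta is conjugate to the binomial likelihood: posterior = Beta(α+s, β+f).
Subtract the data counts: 23−14=9, 21−12=9.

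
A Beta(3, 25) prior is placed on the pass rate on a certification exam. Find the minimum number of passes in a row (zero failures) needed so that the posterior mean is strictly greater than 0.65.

k = 44

After k passes and 0 failures the posterior is Beta(3+k, 25), with mean (3+k)/(3+25+k).
Set (3+k)/(28+k) > 0.65 and solve: k > (0.65·28 − 3)/(1 − 0.65) = 43.429.
The smallest integer exceeding 43.429 is 44.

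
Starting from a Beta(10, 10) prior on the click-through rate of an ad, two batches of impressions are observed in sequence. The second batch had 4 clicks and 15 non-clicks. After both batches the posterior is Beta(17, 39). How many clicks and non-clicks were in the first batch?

Because Beta–binomial updating is additive in the counts, the combined data contributed (α_post−α_prior, β_post−β_prior) successes and failures.
Total across both batches: 17−10=7 clicks, 39−10=29 non-clicks.
Subtract the second batch: 7−4=3 clicks and 29−15=14 non-clicks.

3 clicks and 14 non-clicks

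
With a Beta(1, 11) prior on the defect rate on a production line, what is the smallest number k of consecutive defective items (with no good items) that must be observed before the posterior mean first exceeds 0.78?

After k defective items and 0 good items the posterior is Beta(1+k, 11), with mean (1+k)/(1+11+k).
Set (1+k)/(12+k) > 0.78 and solve: k > (0.78·12 − 1)/(1 − 0.78) = 38.000.
The smallest integer exceeding 38.000 is 39.

k = 39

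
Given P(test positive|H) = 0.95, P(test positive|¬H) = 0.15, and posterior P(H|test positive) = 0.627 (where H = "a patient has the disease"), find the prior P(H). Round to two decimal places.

P(H) = 0.21

In odds form, posterior odds = prior odds × likelihood ratio, so prior odds = posterior odds ÷ LR.
Posterior odds = 0.627/(1−0.627) = 1.6810. LR = 0.95/0.15 = 6.3333.
Prior odds = 1.6810/6.3333 = 0.2654, so P(H) = 0.2654/(1+0.2654) ≈ 0.21.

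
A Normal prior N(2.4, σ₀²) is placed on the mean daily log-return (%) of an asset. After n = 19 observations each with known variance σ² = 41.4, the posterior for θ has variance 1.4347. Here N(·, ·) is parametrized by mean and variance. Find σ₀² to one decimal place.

Posterior precision equals prior precision plus data precision: 1/σ_n² = 1/σ₀² + n/σ².
So 1/σ₀² = 1/1.4347 − 19/41.4 = 0.697010 − 0.458937 = 0.238073.
Hence σ₀² = 1/0.238073 ≈ 4.2.

σ₀² = 4.2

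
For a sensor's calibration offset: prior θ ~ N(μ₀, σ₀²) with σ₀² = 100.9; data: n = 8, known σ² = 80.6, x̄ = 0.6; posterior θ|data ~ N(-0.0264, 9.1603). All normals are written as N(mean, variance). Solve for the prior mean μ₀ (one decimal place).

The posterior mean is a precision-weighted average: μ_n = (τ₀μ₀ + τ_data·x̄)/(τ₀+τ_data), with τ₀=1/σ₀² and τ_data=n/σ².
Here τ₀ = 1/100.9 = 0.009911 and τ_data = 8/80.6 = 0.099256, so τ_n = 0.109167.
Rearranging for μ₀: μ₀ = (μ_n·τ_n − τ_data·x̄)/τ₀ = (-0.0264·0.109167 − 0.099256·0.6) / 0.009911 = -0.062436/0.009911 ≈ -6.3.

μ₀ = -6.3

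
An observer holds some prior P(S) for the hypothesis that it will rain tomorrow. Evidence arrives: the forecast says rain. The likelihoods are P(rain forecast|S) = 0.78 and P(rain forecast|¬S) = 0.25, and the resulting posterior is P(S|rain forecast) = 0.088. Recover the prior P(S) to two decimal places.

In odds form, posterior odds = prior odds × likelihood ratio, so prior odds = posterior odds ÷ LR.
Posterior odds = 0.088/(1−0.088) = 0.0965. LR = 0.78/0.25 = 3.1200.
Prior odds = 0.0965/3.1200 = 0.0309, so P(S) = 0.0309/(1+0.0309) ≈ 0.03.

P(S) = 0.03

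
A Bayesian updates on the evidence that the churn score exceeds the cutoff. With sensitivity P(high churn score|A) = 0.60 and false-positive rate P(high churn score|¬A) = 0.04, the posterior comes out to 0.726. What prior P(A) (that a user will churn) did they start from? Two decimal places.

P(A) = 0.15

Bayes' rule in odds form gives O(A|E) = O(A)·[P(E|A)/P(E|¬A)], hence O(A) = O(A|E)/LR.
Posterior odds = 0.726/(1−0.726) = 2.6496. LR = 0.60/0.04 = 15.0000.
Prior odds = 2.6496/15.0000 = 0.1766, so P(A) = 0.1766/(1+0.1766) ≈ 0.15.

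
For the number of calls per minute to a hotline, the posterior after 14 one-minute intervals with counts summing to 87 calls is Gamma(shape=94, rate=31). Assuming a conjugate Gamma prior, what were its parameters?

Gamma(shape=7, rate=17)

A Gamma(α, β) prior (rate parametrization) on a Poisson rate with n observations summing to S gives posterior Gamma(α+S, β+n).
So α = 94 − 87 = 7 and β = 31 − 14 = 17.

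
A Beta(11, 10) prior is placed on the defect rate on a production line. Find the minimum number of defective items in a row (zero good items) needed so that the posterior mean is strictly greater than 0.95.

After k defective items and 0 good items the posterior is Beta(11+k, 10), with mean (11+k)/(11+10+k).
Set (11+k)/(21+k) > 0.95 and solve: k > (0.95·21 − 11)/(1 − 0.95) = 179.000.
The smallest integer exceeding 179.000 is 180, and checking k=180: (191)/(201) = 0.9502 > 0.95.

k = 180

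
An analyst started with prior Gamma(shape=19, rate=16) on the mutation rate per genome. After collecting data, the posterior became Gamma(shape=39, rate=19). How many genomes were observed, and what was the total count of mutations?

n = 3 genomes with total 20 mutations

Gamma–Poisson conjugacy: posterior shape = α + Σxᵢ, posterior rate = β + n.
Matching: Σxᵢ = 39 − 19 = 20 and n = 19 − 16 = 3.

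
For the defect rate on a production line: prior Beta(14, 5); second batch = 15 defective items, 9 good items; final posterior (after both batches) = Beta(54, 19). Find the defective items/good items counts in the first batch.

25 defective items and 5 good items

Because Beta–binomial updating is additive in the counts, the combined data contributed (α_post−α_prior, β_post−β_prior) successes and failures.
Total across both batches: 54−14=40 defective items, 19−5=14 good items.
Subtract the second batch: 40−15=25 defective items and 14−9=5 good items.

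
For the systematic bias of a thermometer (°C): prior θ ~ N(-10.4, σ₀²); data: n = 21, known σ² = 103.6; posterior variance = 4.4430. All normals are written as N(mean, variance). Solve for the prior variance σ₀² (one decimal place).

Posterior precision equals prior precision plus data precision: 1/σ_n² = 1/σ₀² + n/σ².
So 1/σ₀² = 1/4.4430 − 21/103.6 = 0.225073 − 0.202703 = 0.022370.
Hence σ₀² = 1/0.022370 ≈ 44.7.

σ₀² = 44.7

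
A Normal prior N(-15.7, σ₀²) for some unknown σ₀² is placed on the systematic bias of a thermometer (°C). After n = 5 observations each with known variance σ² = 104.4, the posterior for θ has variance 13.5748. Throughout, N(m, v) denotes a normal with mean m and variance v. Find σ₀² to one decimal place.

σ₀² = 38.8

Posterior precision equals prior precision plus data precision: 1/σ_n² = 1/σ₀² + n/σ².
So 1/σ₀² = 1/13.5748 − 5/104.4 = 0.073666 − 0.047893 = 0.025773.
Hence σ₀² = 1/0.025773 ≈ 38.8.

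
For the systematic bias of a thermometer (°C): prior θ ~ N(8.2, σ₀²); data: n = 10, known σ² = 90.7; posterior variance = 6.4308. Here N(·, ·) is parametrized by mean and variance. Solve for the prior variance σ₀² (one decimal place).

Posterior precision equals prior precision plus data precision: 1/σ_n² = 1/σ₀² + n/σ².
So 1/σ₀² = 1/6.4308 − 10/90.7 = 0.155502 − 0.110254 = 0.045248.
Hence σ₀² = 1/0.045248 ≈ 22.1.

σ₀² = 22.1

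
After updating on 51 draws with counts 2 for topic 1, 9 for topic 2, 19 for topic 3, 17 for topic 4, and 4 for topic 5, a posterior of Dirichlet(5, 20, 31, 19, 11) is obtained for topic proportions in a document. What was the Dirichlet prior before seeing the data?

Dirichlet(3, 11, 12, 2, 7)

For a Dirichlet(α) prior with multinomial counts c, the posterior is Dirichlet(α + c) componentwise.
Subtract each count from the matching posterior parameter: 5−2=3, 20−9=11, 31−19=12, 19−17=2, 11−4=7.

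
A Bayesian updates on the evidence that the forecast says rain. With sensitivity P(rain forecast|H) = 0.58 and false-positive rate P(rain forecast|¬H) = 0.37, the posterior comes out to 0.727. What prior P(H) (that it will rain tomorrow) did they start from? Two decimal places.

P(H) = 0.63

In odds form, posterior odds = prior odds × likelihood ratio, so prior odds = posterior odds ÷ LR.
Posterior odds = 0.727/(1−0.727) = 2.6630. LR = 0.58/0.37 = 1.5676.
Prior odds = 2.6630/1.5676 = 1.6988, so P(H) = 1.6988/(1+1.6988) ≈ 0.63.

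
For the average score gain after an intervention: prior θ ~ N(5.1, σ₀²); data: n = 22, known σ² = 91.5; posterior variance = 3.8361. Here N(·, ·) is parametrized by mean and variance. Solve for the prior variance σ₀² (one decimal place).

Posterior precision equals prior precision plus data precision: 1/σ_n² = 1/σ₀² + n/σ².
So 1/σ₀² = 1/3.8361 − 22/91.5 = 0.260681 − 0.240437 = 0.020244.
Hence σ₀² = 1/0.020244 ≈ 49.4.

σ₀² = 49.4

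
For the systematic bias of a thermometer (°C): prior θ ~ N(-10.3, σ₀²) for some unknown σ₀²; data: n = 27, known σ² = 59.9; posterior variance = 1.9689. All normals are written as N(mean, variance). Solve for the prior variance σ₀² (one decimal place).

σ₀² = 17.5

For the Normal–Normal model with known σ², precisions add: τ_n = τ₀ + n/σ².
So 1/σ₀² = 1/1.9689 − 27/59.9 = 0.507898 − 0.450751 = 0.057147.
Hence σ₀² = 1/0.057147 ≈ 17.5.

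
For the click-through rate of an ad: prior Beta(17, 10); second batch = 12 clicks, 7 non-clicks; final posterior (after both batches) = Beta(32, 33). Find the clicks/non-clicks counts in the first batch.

3 clicks and 16 non-clicks

Because Beta–binomial updating is additive in the counts, the combined data contributed (α_post−α_prior, β_post−β_prior) successes and failures.
Total across both batches: 32−17=15 clicks, 33−10=23 non-clicks.
Subtract the second batch: 15−12=3 clicks and 23−7=16 non-clicks.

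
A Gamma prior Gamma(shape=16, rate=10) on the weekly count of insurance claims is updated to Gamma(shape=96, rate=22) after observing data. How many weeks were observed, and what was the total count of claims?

n = 12 weeks with total 80 claims

Gamma–Poisson conjugacy: posterior shape = α + Σxᵢ, posterior rate = β + n.
Matching: Σxᵢ = 96 − 16 = 80 and n = 22 − 10 = 12.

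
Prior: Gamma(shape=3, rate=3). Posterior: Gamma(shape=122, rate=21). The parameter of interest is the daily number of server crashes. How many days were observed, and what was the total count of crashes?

A Gamma(α, β) prior (rate parametrization) on a Poisson rate with n observations summing to S gives posterior Gamma(α+S, β+n).
Matching: Σxᵢ = 122 − 3 = 119 and n = 21 − 3 = 18.

n = 18 days with total 119 crashes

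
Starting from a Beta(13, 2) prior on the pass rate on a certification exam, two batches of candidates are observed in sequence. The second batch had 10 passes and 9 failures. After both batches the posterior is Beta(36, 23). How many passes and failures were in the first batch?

13 passes and 12 failures

Because Beta–binomial updating is additive in the counts, the combined data contributed (α_post−α_prior, β_post−β_prior) successes and failures.
Total across both batches: 36−13=23 passes, 23−2=21 failures.
Subtract the second batch: 23−10=13 passes and 21−9=12 failures.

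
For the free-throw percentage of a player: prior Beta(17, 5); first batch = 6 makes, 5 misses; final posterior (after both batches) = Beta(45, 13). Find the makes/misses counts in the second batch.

22 makes and 3 misses

Sequential conjugate updates are equivalent to a single update on the pooled data, so total successes = posterior α − prior α and total failures = posterior β − prior β.
Total across both batches: 45−17=28 makes, 13−5=8 misses.
Subtract the first batch: 28−6=22 makes and 8−5=3 misses.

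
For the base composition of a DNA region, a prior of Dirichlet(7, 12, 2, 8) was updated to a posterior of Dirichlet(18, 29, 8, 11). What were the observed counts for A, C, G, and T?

For a Dirichlet(α) prior with multinomial counts c, the posterior is Dirichlet(α + c) componentwise.
Counts are posterior − prior componentwise: 18−7=11, 29−12=17, 8−2=6, 11−8=3.

counts (11, 17, 6, 3)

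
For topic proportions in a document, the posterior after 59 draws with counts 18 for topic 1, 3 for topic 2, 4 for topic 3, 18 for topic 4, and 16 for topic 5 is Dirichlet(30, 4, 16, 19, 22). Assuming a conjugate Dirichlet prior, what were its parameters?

For a Dirichlet(α) prior with multinomial counts c, the posterior is Dirichlet(α + c) componentwise.
Subtract each count from the matching posterior parameter: 30−18=12, 4−3=1, 16−4=12, 19−18=1, 22−16=6.

Dirichlet(12, 1, 12, 1, 6)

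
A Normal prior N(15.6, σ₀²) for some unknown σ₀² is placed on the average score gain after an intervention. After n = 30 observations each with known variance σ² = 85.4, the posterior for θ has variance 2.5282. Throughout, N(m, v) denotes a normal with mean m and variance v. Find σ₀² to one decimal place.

For the Normal–Normal model with known σ², precisions add: τ_n = τ₀ + n/σ².
So 1/σ₀² = 1/2.5282 − 30/85.4 = 0.395538 − 0.351288 = 0.044250.
Hence σ₀² = 1/0.044250 ≈ 22.6.

σ₀² = 22.6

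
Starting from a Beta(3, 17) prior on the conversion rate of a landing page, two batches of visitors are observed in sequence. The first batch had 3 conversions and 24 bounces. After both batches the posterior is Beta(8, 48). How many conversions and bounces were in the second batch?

2 conversions and 7 bounces

Because Beta–binomial updating is additive in the counts, the combined data contributed (α_post−α_prior, β_post−β_prior) successes and failures.
Total across both batches: 8−3=5 conversions, 48−17=31 bounces.
Subtract the first batch: 5−3=2 conversions and 31−24=7 bounces.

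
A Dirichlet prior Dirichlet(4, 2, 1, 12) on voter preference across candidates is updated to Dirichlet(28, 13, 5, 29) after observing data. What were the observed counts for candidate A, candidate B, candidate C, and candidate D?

counts (24, 11, 4, 17)

For a Dirichlet(α) prior with multinomial counts c, the posterior is Dirichlet(α + c) componentwise.
Counts are posterior − prior componentwise: 28−4=24, 13−2=11, 5−1=4, 29−12=17.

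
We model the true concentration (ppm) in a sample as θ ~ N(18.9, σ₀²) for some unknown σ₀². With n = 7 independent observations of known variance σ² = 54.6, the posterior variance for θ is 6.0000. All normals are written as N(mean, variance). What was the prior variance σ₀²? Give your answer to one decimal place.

σ₀² = 26.0

For the Normal–Normal model with known σ², precisions add: τ_n = τ₀ + n/σ².
So 1/σ₀² = 1/6.0000 − 7/54.6 = 0.166667 − 0.128205 = 0.038462.
Hence σ₀² = 1/0.038462 ≈ 26.0.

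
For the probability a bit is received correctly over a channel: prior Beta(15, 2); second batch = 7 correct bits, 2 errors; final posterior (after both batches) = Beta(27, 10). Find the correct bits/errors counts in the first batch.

Because Beta–binomial updating is additive in the counts, the combined data contributed (α_post−α_prior, β_post−β_prior) successes and failures.
Total across both batches: 27−15=12 correct bits, 10−2=8 errors.
Subtract the second batch: 12−7=5 correct bits and 8−2=6 errors.

5 correct bits and 6 errors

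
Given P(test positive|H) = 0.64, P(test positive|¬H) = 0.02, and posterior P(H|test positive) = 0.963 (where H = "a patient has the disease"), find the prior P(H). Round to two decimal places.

P(H) = 0.45

Bayes' rule in odds form gives O(H|E) = O(H)·[P(E|H)/P(E|¬H)], hence O(H) = O(H|E)/LR.
Posterior odds = 0.963/(1−0.963) = 26.0270. LR = 0.64/0.02 = 32.0000.
Prior odds = 26.0270/32.0000 = 0.8133, so P(H) = 0.8133/(1+0.8133) ≈ 0.45.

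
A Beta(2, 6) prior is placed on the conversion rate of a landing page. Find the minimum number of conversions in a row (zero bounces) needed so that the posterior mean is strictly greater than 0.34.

After k conversions and 0 bounces the posterior is Beta(2+k, 6), with mean (2+k)/(2+6+k).
Set (2+k)/(8+k) > 0.34 and solve: k > (0.34·8 − 2)/(1 − 0.34) = 1.091.
The smallest integer exceeding 1.091 is 2.

k = 2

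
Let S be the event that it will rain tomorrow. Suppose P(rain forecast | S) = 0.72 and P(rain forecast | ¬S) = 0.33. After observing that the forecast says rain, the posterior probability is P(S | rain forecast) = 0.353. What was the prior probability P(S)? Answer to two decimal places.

P(S) = 0.20

Bayes' rule in odds form gives O(S|E) = O(S)·[P(E|S)/P(E|¬S)], hence O(S) = O(S|E)/LR.
Posterior odds = 0.353/(1−0.353) = 0.5456. LR = 0.72/0.33 = 2.1818.
Prior odds = 0.5456/2.1818 = 0.2501, so P(S) = 0.2501/(1+0.2501) ≈ 0.20.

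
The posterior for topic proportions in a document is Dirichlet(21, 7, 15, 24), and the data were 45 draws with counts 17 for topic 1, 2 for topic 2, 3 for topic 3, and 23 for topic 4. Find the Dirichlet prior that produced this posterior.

Dirichlet(4, 5, 12, 1)

For a Dirichlet(α) prior with multinomial counts c, the posterior is Dirichlet(α + c) componentwise.
Subtract each count from the matching posterior parameter: 21−17=4, 7−2=5, 15−3=12, 24−23=1.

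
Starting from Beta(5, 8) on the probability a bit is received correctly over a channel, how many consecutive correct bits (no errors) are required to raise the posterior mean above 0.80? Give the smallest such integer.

k = 28

After k correct bits and 0 errors the posterior is Beta(5+k, 8), with mean (5+k)/(5+8+k).
Set (5+k)/(13+k) > 0.80 and solve: k > (0.80·13 − 5)/(1 − 0.80) = 27.000.
The smallest integer exceeding 27.000 is 28, and checking k=28: (33)/(41) = 0.8049 > 0.80.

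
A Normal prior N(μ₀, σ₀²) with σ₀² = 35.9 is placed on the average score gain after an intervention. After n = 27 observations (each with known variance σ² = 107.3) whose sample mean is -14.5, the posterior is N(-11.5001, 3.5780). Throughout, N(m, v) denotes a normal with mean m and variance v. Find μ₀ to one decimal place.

The posterior mean is a precision-weighted average: μ_n = (τ₀μ₀ + τ_data·x̄)/(τ₀+τ_data), with τ₀=1/σ₀² and τ_data=n/σ².
Here τ₀ = 1/35.9 = 0.027855 and τ_data = 27/107.3 = 0.251631, so τ_n = 0.279486.
Rearranging for μ₀: μ₀ = (μ_n·τ_n − τ_data·x̄)/τ₀ = (-11.5001·0.279486 − 0.251631·-14.5) / 0.027855 = 0.434533/0.027855 ≈ 15.6.

μ₀ = 15.6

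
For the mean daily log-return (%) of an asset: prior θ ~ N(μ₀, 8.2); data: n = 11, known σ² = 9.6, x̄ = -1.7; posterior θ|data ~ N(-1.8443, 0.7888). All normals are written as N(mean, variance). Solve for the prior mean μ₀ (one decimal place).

μ₀ = -3.2

The posterior mean is a precision-weighted average: μ_n = (τ₀μ₀ + τ_data·x̄)/(τ₀+τ_data), with τ₀=1/σ₀² and τ_data=n/σ².
Here τ₀ = 1/8.2 = 0.121951 and τ_data = 11/9.6 = 1.145833, so τ_n = 1.267784.
Rearranging for μ₀: μ₀ = (μ_n·τ_n − τ_data·x̄)/τ₀ = (-1.8443·1.267784 − 1.145833·-1.7) / 0.121951 = -0.390258/0.121951 ≈ -3.2.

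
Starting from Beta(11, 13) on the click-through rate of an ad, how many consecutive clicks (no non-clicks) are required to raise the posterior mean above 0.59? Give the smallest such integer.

k = 8

After k clicks and 0 non-clicks the posterior is Beta(11+k, 13), with mean (11+k)/(11+13+k).
Set (11+k)/(24+k) > 0.59 and solve: k > (0.59·24 − 11)/(1 − 0.59) = 7.707.
The smallest integer exceeding 7.707 is 8.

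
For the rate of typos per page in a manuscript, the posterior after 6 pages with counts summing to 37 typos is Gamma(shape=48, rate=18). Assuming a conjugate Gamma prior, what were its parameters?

Gamma(shape=11, rate=12)

A Gamma(α, β) prior (rate parametrization) on a Poisson rate with n observations summing to S gives posterior Gamma(α+S, β+n).
So α = 48 − 37 = 11 and β = 18 − 6 = 12.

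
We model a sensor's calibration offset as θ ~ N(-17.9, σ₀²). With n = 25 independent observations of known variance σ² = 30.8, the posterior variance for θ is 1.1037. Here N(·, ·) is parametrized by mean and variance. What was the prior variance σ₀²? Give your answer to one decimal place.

Posterior precision equals prior precision plus data precision: 1/σ_n² = 1/σ₀² + n/σ².
So 1/σ₀² = 1/1.1037 − 25/30.8 = 0.906043 − 0.811688 = 0.094355.
Hence σ₀² = 1/0.094355 ≈ 10.6.

σ₀² = 10.6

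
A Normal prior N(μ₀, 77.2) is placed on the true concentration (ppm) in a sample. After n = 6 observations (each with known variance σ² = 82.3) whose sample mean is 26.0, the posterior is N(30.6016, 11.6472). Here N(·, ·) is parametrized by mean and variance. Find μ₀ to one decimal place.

μ₀ = 56.5

With known observation variance, the Normal–Normal posterior has precision τ_n = τ₀ + n/σ² and mean μ_n = (τ₀μ₀ + (n/σ²)x̄)/τ_n.
Here τ₀ = 1/77.2 = 0.012953 and τ_data = 6/82.3 = 0.072904, so τ_n = 0.085857.
Rearranging for μ₀: μ₀ = (μ_n·τ_n − τ_data·x̄)/τ₀ = (30.6016·0.085857 − 0.072904·26.0) / 0.012953 = 0.731858/0.012953 ≈ 56.5.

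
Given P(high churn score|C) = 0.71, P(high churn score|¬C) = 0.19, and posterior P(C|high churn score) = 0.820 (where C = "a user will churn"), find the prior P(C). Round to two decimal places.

P(C) = 0.55

Bayes' rule in odds form gives O(C|E) = O(C)·[P(E|C)/P(E|¬C)], hence O(C) = O(C|E)/LR.
Posterior odds = 0.820/(1−0.820) = 4.5556. LR = 0.71/0.19 = 3.7368.
Prior odds = 4.5556/3.7368 = 1.2191, so P(C) = 1.2191/(1+1.2191) ≈ 0.55.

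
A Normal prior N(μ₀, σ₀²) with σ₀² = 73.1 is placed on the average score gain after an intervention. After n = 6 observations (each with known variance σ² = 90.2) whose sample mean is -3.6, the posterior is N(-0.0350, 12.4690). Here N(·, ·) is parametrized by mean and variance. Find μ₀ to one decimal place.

μ₀ = 17.3

With known observation variance, the Normal–Normal posterior has precision τ_n = τ₀ + n/σ² and mean μ_n = (τ₀μ₀ + (n/σ²)x̄)/τ_n.
Here τ₀ = 1/73.1 = 0.013680 and τ_data = 6/90.2 = 0.066519, so τ_n = 0.080199.
Rearranging for μ₀: μ₀ = (μ_n·τ_n − τ_data·x̄)/τ₀ = (-0.0350·0.080199 − 0.066519·-3.6) / 0.013680 = 0.236661/0.013680 ≈ 17.3.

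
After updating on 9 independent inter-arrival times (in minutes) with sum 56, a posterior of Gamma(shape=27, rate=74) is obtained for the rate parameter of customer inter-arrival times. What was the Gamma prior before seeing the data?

Gamma(shape=18, rate=18)

Gamma–exponential conjugacy: posterior shape = α + n, posterior rate = β + Σtᵢ.
So α = 27 − 9 = 18 and β = 74 − 56 = 18.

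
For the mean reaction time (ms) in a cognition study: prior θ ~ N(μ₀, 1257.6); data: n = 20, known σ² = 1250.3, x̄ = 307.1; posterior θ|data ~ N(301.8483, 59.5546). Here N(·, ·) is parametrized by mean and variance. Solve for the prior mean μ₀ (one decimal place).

The posterior mean is a precision-weighted average: μ_n = (τ₀μ₀ + τ_data·x̄)/(τ₀+τ_data), with τ₀=1/σ₀² and τ_data=n/σ².
Here τ₀ = 1/1257.6 = 0.000795 and τ_data = 20/1250.3 = 0.015996, so τ_n = 0.016791.
Rearranging for μ₀: μ₀ = (μ_n·τ_n − τ_data·x̄)/τ₀ = (301.8483·0.016791 − 0.015996·307.1) / 0.000795 = 0.155963/0.000795 ≈ 196.2.

μ₀ = 196.2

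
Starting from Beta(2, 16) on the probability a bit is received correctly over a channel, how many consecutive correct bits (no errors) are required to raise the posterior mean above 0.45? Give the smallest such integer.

k = 12

After k correct bits and 0 errors the posterior is Beta(2+k, 16), with mean (2+k)/(2+16+k).
Set (2+k)/(18+k) > 0.45 and solve: k > (0.45·18 − 2)/(1 − 0.45) = 11.091.
The smallest integer exceeding 11.091 is 12.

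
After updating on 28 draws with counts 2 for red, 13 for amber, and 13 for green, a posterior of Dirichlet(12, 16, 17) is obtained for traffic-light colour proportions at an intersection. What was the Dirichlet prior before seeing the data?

Dirichlet(10, 3, 4)

For a Dirichlet(α) prior with multinomial counts c, the posterior is Dirichlet(α + c) componentwise.
Subtract each count from the matching posterior parameter: 12−2=10, 16−13=3, 17−13=4.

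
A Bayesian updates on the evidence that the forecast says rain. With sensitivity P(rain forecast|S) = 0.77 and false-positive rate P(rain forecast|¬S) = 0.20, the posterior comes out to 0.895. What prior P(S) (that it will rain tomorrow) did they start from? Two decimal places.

In odds form, posterior odds = prior odds × likelihood ratio, so prior odds = posterior odds ÷ LR.
Posterior odds = 0.895/(1−0.895) = 8.5238. LR = 0.77/0.20 = 3.8500.
Prior odds = 8.5238/3.8500 = 2.2140, so P(S) = 2.2140/(1+2.2140) ≈ 0.69.

P(S) = 0.69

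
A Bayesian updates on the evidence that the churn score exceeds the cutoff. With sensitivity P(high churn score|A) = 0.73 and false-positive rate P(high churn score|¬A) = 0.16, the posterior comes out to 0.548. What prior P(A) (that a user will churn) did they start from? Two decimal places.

P(A) = 0.21

Bayes' rule in odds form gives O(A|E) = O(A)·[P(E|A)/P(E|¬A)], hence O(A) = O(A|E)/LR.
Posterior odds = 0.548/(1−0.548) = 1.2124. LR = 0.73/0.16 = 4.5625.
Prior odds = 1.2124/4.5625 = 0.2657, so P(A) = 0.2657/(1+0.2657) ≈ 0.21.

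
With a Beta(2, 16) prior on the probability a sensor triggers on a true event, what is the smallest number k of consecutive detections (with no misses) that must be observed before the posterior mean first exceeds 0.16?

After k detections and 0 misses the posterior is Beta(2+k, 16), with mean (2+k)/(2+16+k).
Set (2+k)/(18+k) > 0.16 and solve: k > (0.16·18 − 2)/(1 − 0.16) = 1.048.
The smallest integer exceeding 1.048 is 2, and checking k=2: (4)/(20) = 0.2000 > 0.16.

k = 2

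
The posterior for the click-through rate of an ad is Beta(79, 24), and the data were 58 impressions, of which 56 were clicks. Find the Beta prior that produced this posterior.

Under Beta–binomial conjugacy the posterior parameters are (α+s, β+f).
So α = 79 − 56 = 23 and β = 24 − 2 = 22.

Beta(23, 22)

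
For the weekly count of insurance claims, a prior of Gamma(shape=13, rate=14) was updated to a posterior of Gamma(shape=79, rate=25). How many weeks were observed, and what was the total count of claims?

A Gamma(α, β) prior (rate parametrization) on a Poisson rate with n observations summing to S gives posterior Gamma(α+S, β+n).
Matching: Σxᵢ = 79 − 13 = 66 and n = 25 − 14 = 11.

n = 11 weeks with total 66 claims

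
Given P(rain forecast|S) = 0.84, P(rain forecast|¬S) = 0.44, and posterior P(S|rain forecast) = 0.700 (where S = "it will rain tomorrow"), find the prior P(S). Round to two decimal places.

P(S) = 0.55

In odds form, posterior odds = prior odds × likelihood ratio, so prior odds = posterior odds ÷ LR.
Posterior odds = 0.700/(1−0.700) = 2.3333. LR = 0.84/0.44 = 1.9091.
Prior odds = 2.3333/1.9091 = 1.2222, so P(S) = 1.2222/(1+1.2222) ≈ 0.55.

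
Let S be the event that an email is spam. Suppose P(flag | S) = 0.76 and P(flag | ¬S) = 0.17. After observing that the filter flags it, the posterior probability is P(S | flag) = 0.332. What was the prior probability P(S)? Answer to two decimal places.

P(S) = 0.10

In odds form, posterior odds = prior odds × likelihood ratio, so prior odds = posterior odds ÷ LR.
Posterior odds = 0.332/(1−0.332) = 0.4970. LR = 0.76/0.17 = 4.4706.
Prior odds = 0.4970/4.4706 = 0.1112, so P(S) = 0.1112/(1+0.1112) ≈ 0.10.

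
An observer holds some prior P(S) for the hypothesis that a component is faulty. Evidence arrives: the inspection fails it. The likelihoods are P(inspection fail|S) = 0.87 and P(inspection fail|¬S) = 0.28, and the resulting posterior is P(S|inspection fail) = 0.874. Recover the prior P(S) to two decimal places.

P(S) = 0.69

Bayes' rule in odds form gives O(S|E) = O(S)·[P(E|S)/P(E|¬S)], hence O(S) = O(S|E)/LR.
Posterior odds = 0.874/(1−0.874) = 6.9365. LR = 0.87/0.28 = 3.1071.
Prior odds = 6.9365/3.1071 = 2.2325, so P(S) = 2.2325/(1+2.2325) ≈ 0.69.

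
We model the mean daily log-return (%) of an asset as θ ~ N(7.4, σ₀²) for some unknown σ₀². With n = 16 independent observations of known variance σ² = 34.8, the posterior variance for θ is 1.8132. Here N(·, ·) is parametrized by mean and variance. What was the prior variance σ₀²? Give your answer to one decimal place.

σ₀² = 10.9

For the Normal–Normal model with known σ², precisions add: τ_n = τ₀ + n/σ².
So 1/σ₀² = 1/1.8132 − 16/34.8 = 0.551511 − 0.459770 = 0.091741.
Hence σ₀² = 1/0.091741 ≈ 10.9.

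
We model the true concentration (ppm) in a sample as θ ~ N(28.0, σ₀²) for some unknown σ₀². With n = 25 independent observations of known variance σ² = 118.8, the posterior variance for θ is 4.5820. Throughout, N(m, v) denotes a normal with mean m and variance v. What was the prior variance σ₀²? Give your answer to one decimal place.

σ₀² = 128.1

For the Normal–Normal model with known σ², precisions add: τ_n = τ₀ + n/σ².
So 1/σ₀² = 1/4.5820 − 25/118.8 = 0.218245 − 0.210438 = 0.007807.
Hence σ₀² = 1/0.007807 ≈ 128.1.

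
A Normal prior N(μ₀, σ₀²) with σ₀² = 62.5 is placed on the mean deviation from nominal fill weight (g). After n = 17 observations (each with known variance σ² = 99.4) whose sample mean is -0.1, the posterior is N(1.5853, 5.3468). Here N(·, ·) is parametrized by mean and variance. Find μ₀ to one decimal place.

The posterior mean is a precision-weighted average: μ_n = (τ₀μ₀ + τ_data·x̄)/(τ₀+τ_data), with τ₀=1/σ₀² and τ_data=n/σ².
Here τ₀ = 1/62.5 = 0.016000 and τ_data = 17/99.4 = 0.171026, so τ_n = 0.187026.
Rearranging for μ₀: μ₀ = (μ_n·τ_n − τ_data·x̄)/τ₀ = (1.5853·0.187026 − 0.171026·-0.1) / 0.016000 = 0.313595/0.016000 ≈ 19.6.

μ₀ = 19.6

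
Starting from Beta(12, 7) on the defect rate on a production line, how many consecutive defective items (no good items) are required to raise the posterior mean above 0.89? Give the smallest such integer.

k = 45

After k defective items and 0 good items the posterior is Beta(12+k, 7), with mean (12+k)/(12+7+k).
Set (12+k)/(19+k) > 0.89 and solve: k > (0.89·19 − 12)/(1 − 0.89) = 44.636.
The smallest integer exceeding 44.636 is 45.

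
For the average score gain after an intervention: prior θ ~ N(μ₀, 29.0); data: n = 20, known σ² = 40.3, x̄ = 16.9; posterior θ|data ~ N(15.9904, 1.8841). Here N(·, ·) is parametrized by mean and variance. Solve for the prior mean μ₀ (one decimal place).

μ₀ = 2.9

The posterior mean is a precision-weighted average: μ_n = (τ₀μ₀ + τ_data·x̄)/(τ₀+τ_data), with τ₀=1/σ₀² and τ_data=n/σ².
Here τ₀ = 1/29.0 = 0.034483 and τ_data = 20/40.3 = 0.496278, so τ_n = 0.530761.
Rearranging for μ₀: μ₀ = (μ_n·τ_n − τ_data·x̄)/τ₀ = (15.9904·0.530761 − 0.496278·16.9) / 0.034483 = 0.099982/0.034483 ≈ 2.9.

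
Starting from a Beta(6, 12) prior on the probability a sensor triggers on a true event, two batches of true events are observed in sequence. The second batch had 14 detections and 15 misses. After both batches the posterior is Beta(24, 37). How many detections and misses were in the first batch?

Because Beta–binomial updating is additive in the counts, the combined data contributed (α_post−α_prior, β_post−β_prior) successes and failures.
Total across both batches: 24−6=18 detections, 37−12=25 misses.
Subtract the second batch: 18−14=4 detections and 25−15=10 misses.

4 detections and 10 misses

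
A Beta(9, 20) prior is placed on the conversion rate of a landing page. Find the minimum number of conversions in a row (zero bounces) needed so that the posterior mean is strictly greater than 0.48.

After k conversions and 0 bounces the posterior is Beta(9+k, 20), with mean (9+k)/(9+20+k).
Set (9+k)/(29+k) > 0.48 and solve: k > (0.48·29 − 9)/(1 − 0.48) = 9.462.
The smallest integer exceeding 9.462 is 10, and checking k=10: (19)/(39) = 0.4872 > 0.48.

k = 10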